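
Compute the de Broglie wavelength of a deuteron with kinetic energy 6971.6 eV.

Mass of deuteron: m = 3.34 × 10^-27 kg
2.43 × 10^-13 m

Using λ = h/√(2mKE):

First convert KE to Joules: KE = 6971.6 eV = 1.117 × 10^-15 J

λ = h/√(2mKE)
λ = (6.626 × 10^-34 J·s) / √(2 × 3.34 × 10^-27 kg × 1.117 × 10^-15 J)
λ = 2.43 × 10^-13 m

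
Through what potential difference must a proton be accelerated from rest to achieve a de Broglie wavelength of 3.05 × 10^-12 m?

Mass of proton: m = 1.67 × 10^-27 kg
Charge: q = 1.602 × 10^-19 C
88.2 V

From λ = h/√(2mqV), we solve for V:

λ² = h²/(2mqV)
V = h²/(2mqλ²)
V = (6.626 × 10^-34 J·s)² / (2 × 1.67 × 10^-27 kg × 1.602 × 10^-19 C × (3.05 × 10^-12 m)²)
V = 88.2 V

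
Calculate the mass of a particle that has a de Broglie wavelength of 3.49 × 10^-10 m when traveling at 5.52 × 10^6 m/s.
3.44 × 10^-31 kg

From the de Broglie relation λ = h/(mv), we solve for m:

m = h/(λv)
m = (6.626 × 10^-34 J·s) / (3.49 × 10^-10 m × 5.52 × 10^6 m/s)
m = 3.44 × 10^-31 kg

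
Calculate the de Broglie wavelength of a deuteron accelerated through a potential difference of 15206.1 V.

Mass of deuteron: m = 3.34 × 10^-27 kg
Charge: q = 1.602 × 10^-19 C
1.64 × 10^-13 m

When a particle is accelerated through voltage V, it gains kinetic energy KE = qV.

The de Broglie wavelength is then λ = h/√(2mqV):

λ = h/√(2mqV)
λ = (6.626 × 10^-34 J·s) / √(2 × 3.34 × 10^-27 kg × 1.602 × 10^-19 C × 15206.1 V)
λ = 1.64 × 10^-13 m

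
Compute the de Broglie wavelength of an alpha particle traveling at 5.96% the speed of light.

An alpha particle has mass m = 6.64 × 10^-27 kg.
5.58 × 10^-15 m

Using the de Broglie relation λ = h/(mv):

v = 5.96% × c = 1.787 × 10^7 m/s

λ = h/(mv)
λ = (6.626 × 10^-34 J·s) / (6.64 × 10^-27 kg × 1.787 × 10^7 m/s)
λ = 5.58 × 10^-15 m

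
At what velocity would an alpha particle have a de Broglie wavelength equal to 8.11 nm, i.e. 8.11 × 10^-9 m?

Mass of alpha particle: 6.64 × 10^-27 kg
1.23 × 10^1 m/s

From λ = h/(mv), solve for v:

v = h/(mλ)
v = (6.626 × 10^-34 J·s) / (6.64 × 10^-27 kg × 8.11 × 10^-9 m)
v = 1.23 × 10^1 m/s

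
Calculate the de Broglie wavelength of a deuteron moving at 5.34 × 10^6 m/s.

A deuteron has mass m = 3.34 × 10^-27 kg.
3.72 × 10^-14 m

Using the de Broglie relation λ = h/(mv):

λ = h/(mv)
λ = (6.626 × 10^-34 J·s) / (3.34 × 10^-27 kg × 5.34 × 10^6 m/s)
λ = 3.72 × 10^-14 m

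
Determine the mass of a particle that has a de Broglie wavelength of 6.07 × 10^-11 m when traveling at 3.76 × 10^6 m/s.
2.90 × 10^-30 kg

From the de Broglie relation λ = h/(mv), we solve for m:

m = h/(λv)
m = (6.626 × 10^-34 J·s) / (6.07 × 10^-11 m × 3.76 × 10^6 m/s)
m = 2.90 × 10^-30 kg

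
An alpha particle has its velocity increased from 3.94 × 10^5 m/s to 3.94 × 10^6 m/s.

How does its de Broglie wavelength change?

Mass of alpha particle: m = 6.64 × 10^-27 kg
The wavelength decreases by a factor of 10.

Using λ = h/(mv):

Initial wavelength: λ₁ = h/(mv₁) = 2.53 × 10^-13 m
Final wavelength: λ₂ = h/(mv₂) = 2.53 × 10^-14 m

Since λ ∝ 1/v, when velocity increases by a factor of 10, the wavelength decreases by a factor of 10.

λ₂/λ₁ = v₁/v₂ = 1/10

The wavelength decreases by a factor of 10.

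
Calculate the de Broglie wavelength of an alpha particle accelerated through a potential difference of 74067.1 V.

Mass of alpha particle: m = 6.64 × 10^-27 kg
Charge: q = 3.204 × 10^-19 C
3.73 × 10^-14 m

When a particle is accelerated through voltage V, it gains kinetic energy KE = qV.

The de Broglie wavelength is then λ = h/√(2mqV):

λ = h/√(2mqV)
λ = (6.626 × 10^-34 J·s) / √(2 × 6.64 × 10^-27 kg × 3.204 × 10^-19 C × 74067.1 V)
λ = 3.73 × 10^-14 m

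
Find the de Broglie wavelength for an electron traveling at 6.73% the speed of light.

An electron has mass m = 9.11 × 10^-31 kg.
3.60 × 10^-11 m

Using the de Broglie relation λ = h/(mv):

v = 6.73% × c = 2.018 × 10^7 m/s

λ = h/(mv)
λ = (6.626 × 10^-34 J·s) / (9.11 × 10^-31 kg × 2.018 × 10^7 m/s)
λ = 3.60 × 10^-11 m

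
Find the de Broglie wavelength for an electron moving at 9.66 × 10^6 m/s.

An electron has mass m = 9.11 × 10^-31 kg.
7.53 × 10^-11 m

Using the de Broglie relation λ = h/(mv):

λ = h/(mv)
λ = (6.626 × 10^-34 J·s) / (9.11 × 10^-31 kg × 9.66 × 10^6 m/s)
λ = 7.53 × 10^-11 m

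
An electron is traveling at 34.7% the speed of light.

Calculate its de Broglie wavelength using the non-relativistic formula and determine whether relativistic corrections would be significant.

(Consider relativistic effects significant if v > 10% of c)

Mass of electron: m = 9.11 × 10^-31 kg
Yes, relativistic corrections are needed.

Using the non-relativistic de Broglie formula λ = h/(mv):

v = 34.7% × c = 1.040 × 10^8 m/s

λ = h/(mv)
λ = (6.626 × 10^-34 J·s) / (9.11 × 10^-31 kg × 1.040 × 10^8 m/s)
λ = 6.99 × 10^-12 m

Since v = 34.7% of c > 10% of c, relativistic corrections ARE significant and the actual wavelength would differ from this non-relativistic estimate.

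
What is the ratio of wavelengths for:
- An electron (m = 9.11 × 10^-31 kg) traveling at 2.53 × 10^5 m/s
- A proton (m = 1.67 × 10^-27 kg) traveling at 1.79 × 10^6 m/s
λ₁/λ₂ = 1.30 × 10^4

Using λ = h/(mv):

λ₁ = h/(m₁v₁) = 2.87 × 10^-9 m
λ₂ = h/(m₂v₂) = 2.22 × 10^-13 m

Ratio λ₁/λ₂ = (m₂v₂)/(m₁v₁)
         = (1.67 × 10^-27 kg × 1.79 × 10^6 m/s) / (9.11 × 10^-31 kg × 2.53 × 10^5 m/s)
         = 1.30 × 10^4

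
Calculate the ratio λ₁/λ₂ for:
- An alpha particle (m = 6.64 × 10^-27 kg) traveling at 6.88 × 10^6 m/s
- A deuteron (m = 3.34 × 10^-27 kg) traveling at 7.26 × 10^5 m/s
λ₁/λ₂ = 0.0531

Using λ = h/(mv):

λ₁ = h/(m₁v₁) = 1.45 × 10^-14 m
λ₂ = h/(m₂v₂) = 2.73 × 10^-13 m

Ratio λ₁/λ₂ = (m₂v₂)/(m₁v₁)
         = (3.34 × 10^-27 kg × 7.26 × 10^5 m/s) / (6.64 × 10^-27 kg × 6.88 × 10^6 m/s)
         = 0.0531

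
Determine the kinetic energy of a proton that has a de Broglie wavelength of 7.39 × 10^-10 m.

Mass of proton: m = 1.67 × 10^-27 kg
2.41 × 10^-22 J (or 1.50 × 10^-3 eV)

From λ = h/√(2mKE), we solve for KE:

λ² = h²/(2mKE)
KE = h²/(2mλ²)
KE = (6.626 × 10^-34 J·s)² / (2 × 1.67 × 10^-27 kg × (7.39 × 10^-10 m)²)
KE = 2.41 × 10^-22 J
KE = 1.50 × 10^-3 eV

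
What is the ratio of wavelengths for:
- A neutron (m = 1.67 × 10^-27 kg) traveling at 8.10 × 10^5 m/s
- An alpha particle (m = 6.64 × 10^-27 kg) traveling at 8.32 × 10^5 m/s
λ₁/λ₂ = 4.08

Using λ = h/(mv):

λ₁ = h/(m₁v₁) = 4.90 × 10^-13 m
λ₂ = h/(m₂v₂) = 1.20 × 10^-13 m

Ratio λ₁/λ₂ = (m₂v₂)/(m₁v₁)
         = (6.64 × 10^-27 kg × 8.32 × 10^5 m/s) / (1.67 × 10^-27 kg × 8.10 × 10^5 m/s)
         = 4.08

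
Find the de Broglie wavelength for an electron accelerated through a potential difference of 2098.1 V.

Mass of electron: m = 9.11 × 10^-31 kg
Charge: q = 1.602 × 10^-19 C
2.68 × 10^-11 m

When a particle is accelerated through voltage V, it gains kinetic energy KE = qV.

The de Broglie wavelength is then λ = h/√(2mqV):

λ = h/√(2mqV)
λ = (6.626 × 10^-34 J·s) / √(2 × 9.11 × 10^-31 kg × 1.602 × 10^-19 C × 2098.1 V)
λ = 2.68 × 10^-11 m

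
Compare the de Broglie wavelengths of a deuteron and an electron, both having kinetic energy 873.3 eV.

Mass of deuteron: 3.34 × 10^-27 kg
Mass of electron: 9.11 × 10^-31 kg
The electron has the longer wavelength.

Using λ = h/√(2mKE):

For deuteron: λ₁ = h/√(2m₁KE) = 6.85 × 10^-13 m
For electron: λ₂ = h/√(2m₂KE) = 4.15 × 10^-11 m

Since λ ∝ 1/√m at constant kinetic energy, the lighter particle has the longer wavelength.

The electron has the longer de Broglie wavelength.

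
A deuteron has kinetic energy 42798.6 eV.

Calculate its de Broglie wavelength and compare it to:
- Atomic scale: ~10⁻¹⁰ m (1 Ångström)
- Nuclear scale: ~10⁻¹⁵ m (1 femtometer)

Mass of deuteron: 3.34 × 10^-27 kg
λ = 9.79 × 10^-14 m, which is between nuclear and atomic scales.

Using λ = h/√(2mKE):

KE = 42798.6 eV = 6.857 × 10^-15 J

λ = h/√(2mKE)
λ = (6.626 × 10^-34 J·s) / √(2 × 3.34 × 10^-27 kg × 6.857 × 10^-15 J)
λ = 9.79 × 10^-14 m

Comparison:
- Atomic scale (10⁻¹⁰ m): λ is 0.00098× this size
- Nuclear scale (10⁻¹⁵ m): λ is 98× this size

The wavelength is between nuclear and atomic scales.

This wavelength is appropriate for probing atomic structure but too large for nuclear physics experiments.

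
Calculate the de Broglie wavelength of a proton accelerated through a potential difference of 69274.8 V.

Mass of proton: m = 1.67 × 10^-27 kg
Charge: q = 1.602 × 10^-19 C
1.09 × 10^-13 m

When a particle is accelerated through voltage V, it gains kinetic energy KE = qV.

The de Broglie wavelength is then λ = h/√(2mqV):

λ = h/√(2mqV)
λ = (6.626 × 10^-34 J·s) / √(2 × 1.67 × 10^-27 kg × 1.602 × 10^-19 C × 69274.8 V)
λ = 1.09 × 10^-13 m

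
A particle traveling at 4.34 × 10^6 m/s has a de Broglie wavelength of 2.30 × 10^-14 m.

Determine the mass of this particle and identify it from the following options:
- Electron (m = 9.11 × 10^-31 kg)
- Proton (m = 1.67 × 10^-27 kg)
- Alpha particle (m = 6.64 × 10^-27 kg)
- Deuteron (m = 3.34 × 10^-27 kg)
The particle is an alpha particle.

From λ = h/(mv), solve for mass:

m = h/(λv)
m = (6.626 × 10^-34 J·s) / (2.30 × 10^-14 m × 4.34 × 10^6 m/s)
m = 6.64 × 10^-27 kg

Comparing with the listed masses, this is closest to an alpha particle.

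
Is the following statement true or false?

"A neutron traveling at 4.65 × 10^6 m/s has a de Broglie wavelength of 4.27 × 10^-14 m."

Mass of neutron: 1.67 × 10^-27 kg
False

The claim is incorrect.

Using λ = h/(mv):
λ = (6.626 × 10^-34 J·s) / (1.67 × 10^-27 kg × 4.65 × 10^6 m/s)
λ = 8.53 × 10^-14 m

The actual wavelength differs from the claimed 4.27 × 10^-14 m.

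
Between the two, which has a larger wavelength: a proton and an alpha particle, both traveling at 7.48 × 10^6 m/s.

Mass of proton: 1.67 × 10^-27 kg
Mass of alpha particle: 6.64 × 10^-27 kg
The proton has the longer wavelength.

Using λ = h/(mv), since both particles have the same velocity, the wavelength depends only on mass.

For proton: λ₁ = h/(m₁v) = 5.30 × 10^-14 m
For alpha particle: λ₂ = h/(m₂v) = 1.33 × 10^-14 m

Since λ ∝ 1/m at constant velocity, the lighter particle has the longer wavelength.

The proton has the longer de Broglie wavelength.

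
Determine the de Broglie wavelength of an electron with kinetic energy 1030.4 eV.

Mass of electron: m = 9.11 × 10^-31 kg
3.82 × 10^-11 m

Using λ = h/√(2mKE):

First convert KE to Joules: KE = 1030.4 eV = 1.651 × 10^-16 J

λ = h/√(2mKE)
λ = (6.626 × 10^-34 J·s) / √(2 × 9.11 × 10^-31 kg × 1.651 × 10^-16 J)
λ = 3.82 × 10^-11 m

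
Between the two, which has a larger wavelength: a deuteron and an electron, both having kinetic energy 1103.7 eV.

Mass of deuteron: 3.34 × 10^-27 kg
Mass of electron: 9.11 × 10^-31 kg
The electron has the longer wavelength.

Using λ = h/√(2mKE):

For deuteron: λ₁ = h/√(2m₁KE) = 6.10 × 10^-13 m
For electron: λ₂ = h/√(2m₂KE) = 3.69 × 10^-11 m

Since λ ∝ 1/√m at constant kinetic energy, the lighter particle has the longer wavelength.

The electron has the longer de Broglie wavelength.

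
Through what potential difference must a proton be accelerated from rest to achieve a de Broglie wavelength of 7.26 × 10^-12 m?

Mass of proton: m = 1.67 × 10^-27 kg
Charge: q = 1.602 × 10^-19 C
15.6 V

From λ = h/√(2mqV), we solve for V:

λ² = h²/(2mqV)
V = h²/(2mqλ²)
V = (6.626 × 10^-34 J·s)² / (2 × 1.67 × 10^-27 kg × 1.602 × 10^-19 C × (7.26 × 10^-12 m)²)
V = 15.6 V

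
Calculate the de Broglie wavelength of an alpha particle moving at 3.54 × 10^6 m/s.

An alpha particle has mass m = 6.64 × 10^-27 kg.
2.82 × 10^-14 m

Using the de Broglie relation λ = h/(mv):

λ = h/(mv)
λ = (6.626 × 10^-34 J·s) / (6.64 × 10^-27 kg × 3.54 × 10^6 m/s)
λ = 2.82 × 10^-14 m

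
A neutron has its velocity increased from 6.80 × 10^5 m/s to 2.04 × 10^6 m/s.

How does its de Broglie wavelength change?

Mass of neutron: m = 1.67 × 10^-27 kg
The wavelength decreases by a factor of 3.

Using λ = h/(mv):

Initial wavelength: λ₁ = h/(mv₁) = 5.83 × 10^-13 m
Final wavelength: λ₂ = h/(mv₂) = 1.94 × 10^-13 m

Since λ ∝ 1/v, when velocity increases by a factor of 3, the wavelength decreases by a factor of 3.

λ₂/λ₁ = v₁/v₂ = 1/3

The wavelength decreases by a factor of 3.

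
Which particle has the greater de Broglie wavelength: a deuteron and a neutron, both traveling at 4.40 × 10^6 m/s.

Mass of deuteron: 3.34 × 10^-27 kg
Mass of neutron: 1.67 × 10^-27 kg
The neutron has the longer wavelength.

Using λ = h/(mv), since both particles have the same velocity, the wavelength depends only on mass.

For deuteron: λ₁ = h/(m₁v) = 4.51 × 10^-14 m
For neutron: λ₂ = h/(m₂v) = 9.02 × 10^-14 m

Since λ ∝ 1/m at constant velocity, the lighter particle has the longer wavelength.

The neutron has the longer de Broglie wavelength.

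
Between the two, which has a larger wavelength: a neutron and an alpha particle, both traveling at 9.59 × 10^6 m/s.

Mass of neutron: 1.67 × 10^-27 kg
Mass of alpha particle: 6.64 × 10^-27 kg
The neutron has the longer wavelength.

Using λ = h/(mv), since both particles have the same velocity, the wavelength depends only on mass.

For neutron: λ₁ = h/(m₁v) = 4.14 × 10^-14 m
For alpha particle: λ₂ = h/(m₂v) = 1.04 × 10^-14 m

Since λ ∝ 1/m at constant velocity, the lighter particle has the longer wavelength.

The neutron has the longer de Broglie wavelength.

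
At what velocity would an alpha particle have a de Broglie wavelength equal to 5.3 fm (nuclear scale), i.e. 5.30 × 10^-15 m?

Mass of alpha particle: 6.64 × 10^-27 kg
1.88 × 10^7 m/s

From λ = h/(mv), solve for v:

v = h/(mλ)
v = (6.626 × 10^-34 J·s) / (6.64 × 10^-27 kg × 5.30 × 10^-15 m)
v = 1.88 × 10^7 m/s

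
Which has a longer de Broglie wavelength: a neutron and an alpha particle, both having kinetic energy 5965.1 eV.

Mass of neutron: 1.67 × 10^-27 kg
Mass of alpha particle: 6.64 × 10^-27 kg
The neutron has the longer wavelength.

Using λ = h/√(2mKE):

For neutron: λ₁ = h/√(2m₁KE) = 3.71 × 10^-13 m
For alpha particle: λ₂ = h/√(2m₂KE) = 1.86 × 10^-13 m

Since λ ∝ 1/√m at constant kinetic energy, the lighter particle has the longer wavelength.

The neutron has the longer de Broglie wavelength.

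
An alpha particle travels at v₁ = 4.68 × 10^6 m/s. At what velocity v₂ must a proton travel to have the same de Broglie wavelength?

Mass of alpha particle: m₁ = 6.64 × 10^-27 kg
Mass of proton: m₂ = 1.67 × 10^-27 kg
v₂ = 1.86 × 10^7 m/s

For equal de Broglie wavelengths: λ₁ = λ₂

h/(m₁v₁) = h/(m₂v₂)
m₁v₁ = m₂v₂
v₂ = v₁ · (m₁/m₂)

v₂ = 4.68 × 10^6 m/s × (6.64 × 10^-27 kg / 1.67 × 10^-27 kg)
v₂ = 1.86 × 10^7 m/s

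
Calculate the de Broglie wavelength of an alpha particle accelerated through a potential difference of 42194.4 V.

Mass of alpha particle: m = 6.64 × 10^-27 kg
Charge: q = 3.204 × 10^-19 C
4.95 × 10^-14 m

When a particle is accelerated through voltage V, it gains kinetic energy KE = qV.

The de Broglie wavelength is then λ = h/√(2mqV):

λ = h/√(2mqV)
λ = (6.626 × 10^-34 J·s) / √(2 × 6.64 × 10^-27 kg × 3.204 × 10^-19 C × 42194.4 V)
λ = 4.95 × 10^-14 m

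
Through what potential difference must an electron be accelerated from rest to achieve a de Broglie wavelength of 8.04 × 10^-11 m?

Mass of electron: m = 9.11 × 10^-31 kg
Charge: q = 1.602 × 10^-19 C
233 V

From λ = h/√(2mqV), we solve for V:

λ² = h²/(2mqV)
V = h²/(2mqλ²)
V = (6.626 × 10^-34 J·s)² / (2 × 9.11 × 10^-31 kg × 1.602 × 10^-19 C × (8.04 × 10^-11 m)²)
V = 233 V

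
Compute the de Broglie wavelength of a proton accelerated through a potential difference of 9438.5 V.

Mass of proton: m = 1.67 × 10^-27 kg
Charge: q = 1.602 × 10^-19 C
2.95 × 10^-13 m

When a particle is accelerated through voltage V, it gains kinetic energy KE = qV.

The de Broglie wavelength is then λ = h/√(2mqV):

λ = h/√(2mqV)
λ = (6.626 × 10^-34 J·s) / √(2 × 1.67 × 10^-27 kg × 1.602 × 10^-19 C × 9438.5 V)
λ = 2.95 × 10^-13 m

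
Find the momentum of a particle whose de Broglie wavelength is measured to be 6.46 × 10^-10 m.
1.03 × 10^-24 kg·m/s

From the de Broglie relation λ = h/p, we solve for p:

p = h/λ
p = (6.626 × 10^-34 J·s) / (6.46 × 10^-10 m)
p = 1.03 × 10^-24 kg·m/s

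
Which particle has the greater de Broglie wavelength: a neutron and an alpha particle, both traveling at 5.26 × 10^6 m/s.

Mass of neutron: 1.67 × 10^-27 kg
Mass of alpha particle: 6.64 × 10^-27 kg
The neutron has the longer wavelength.

Using λ = h/(mv), since both particles have the same velocity, the wavelength depends only on mass.

For neutron: λ₁ = h/(m₁v) = 7.54 × 10^-14 m
For alpha particle: λ₂ = h/(m₂v) = 1.90 × 10^-14 m

Since λ ∝ 1/m at constant velocity, the lighter particle has the longer wavelength.

The neutron has the longer de Broglie wavelength.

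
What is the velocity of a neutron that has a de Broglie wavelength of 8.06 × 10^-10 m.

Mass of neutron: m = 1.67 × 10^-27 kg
4.92 × 10^2 m/s

From the de Broglie relation λ = h/(mv), we solve for v:

v = h/(mλ)
v = (6.626 × 10^-34 J·s) / (1.67 × 10^-27 kg × 8.06 × 10^-10 m)
v = 4.92 × 10^2 m/s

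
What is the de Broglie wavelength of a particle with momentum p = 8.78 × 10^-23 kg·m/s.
7.55 × 10^-12 m

Using the de Broglie relation λ = h/p:

λ = h/p
λ = (6.626 × 10^-34 J·s) / (8.78 × 10^-23 kg·m/s)
λ = 7.55 × 10^-12 m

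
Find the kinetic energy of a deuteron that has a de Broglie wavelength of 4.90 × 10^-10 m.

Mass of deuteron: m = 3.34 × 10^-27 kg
2.74 × 10^-22 J (or 1.71 × 10^-3 eV)

From λ = h/√(2mKE), we solve for KE:

λ² = h²/(2mKE)
KE = h²/(2mλ²)
KE = (6.626 × 10^-34 J·s)² / (2 × 3.34 × 10^-27 kg × (4.90 × 10^-10 m)²)
KE = 2.74 × 10^-22 J
KE = 1.71 × 10^-3 eV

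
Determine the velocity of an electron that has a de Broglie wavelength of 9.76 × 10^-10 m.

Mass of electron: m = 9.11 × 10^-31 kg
7.45 × 10^5 m/s

From the de Broglie relation λ = h/(mv), we solve for v:

v = h/(mλ)
v = (6.626 × 10^-34 J·s) / (9.11 × 10^-31 kg × 9.76 × 10^-10 m)
v = 7.45 × 10^5 m/s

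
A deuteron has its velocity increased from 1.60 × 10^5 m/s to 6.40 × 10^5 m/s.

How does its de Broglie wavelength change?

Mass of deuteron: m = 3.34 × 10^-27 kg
The wavelength decreases by a factor of 4.

Using λ = h/(mv):

Initial wavelength: λ₁ = h/(mv₁) = 1.24 × 10^-12 m
Final wavelength: λ₂ = h/(mv₂) = 3.10 × 10^-13 m

Since λ ∝ 1/v, when velocity increases by a factor of 4, the wavelength decreases by a factor of 4.

λ₂/λ₁ = v₁/v₂ = 1/4

The wavelength decreases by a factor of 4.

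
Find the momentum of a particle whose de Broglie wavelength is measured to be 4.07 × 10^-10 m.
1.63 × 10^-24 kg·m/s

From the de Broglie relation λ = h/p, we solve for p:

p = h/λ
p = (6.626 × 10^-34 J·s) / (4.07 × 10^-10 m)
p = 1.63 × 10^-24 kg·m/s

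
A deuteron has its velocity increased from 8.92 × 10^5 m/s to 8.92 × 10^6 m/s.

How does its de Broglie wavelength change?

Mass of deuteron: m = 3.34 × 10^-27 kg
The wavelength decreases by a factor of 10.

Using λ = h/(mv):

Initial wavelength: λ₁ = h/(mv₁) = 2.22 × 10^-13 m
Final wavelength: λ₂ = h/(mv₂) = 2.22 × 10^-14 m

Since λ ∝ 1/v, when velocity increases by a factor of 10, the wavelength decreases by a factor of 10.

λ₂/λ₁ = v₁/v₂ = 1/10

The wavelength decreases by a factor of 10.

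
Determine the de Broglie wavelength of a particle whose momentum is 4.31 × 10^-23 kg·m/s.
1.54 × 10^-11 m

Using the de Broglie relation λ = h/p:

λ = h/p
λ = (6.626 × 10^-34 J·s) / (4.31 × 10^-23 kg·m/s)
λ = 1.54 × 10^-11 m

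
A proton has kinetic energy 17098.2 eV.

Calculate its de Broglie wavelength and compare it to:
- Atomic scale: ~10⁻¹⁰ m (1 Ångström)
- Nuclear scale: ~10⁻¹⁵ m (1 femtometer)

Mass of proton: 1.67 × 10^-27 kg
λ = 2.19 × 10^-13 m, which is between nuclear and atomic scales.

Using λ = h/√(2mKE):

KE = 17098.2 eV = 2.739 × 10^-15 J

λ = h/√(2mKE)
λ = (6.626 × 10^-34 J·s) / √(2 × 1.67 × 10^-27 kg × 2.739 × 10^-15 J)
λ = 2.19 × 10^-13 m

Comparison:
- Atomic scale (10⁻¹⁰ m): λ is 0.0022× this size
- Nuclear scale (10⁻¹⁵ m): λ is 2.2e+02× this size

The wavelength is between nuclear and atomic scales.

This wavelength is appropriate for probing atomic structure but too large for nuclear physics experiments.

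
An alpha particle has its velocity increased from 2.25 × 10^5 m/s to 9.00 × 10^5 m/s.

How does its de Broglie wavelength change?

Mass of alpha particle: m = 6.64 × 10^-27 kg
The wavelength decreases by a factor of 4.

Using λ = h/(mv):

Initial wavelength: λ₁ = h/(mv₁) = 4.44 × 10^-13 m
Final wavelength: λ₂ = h/(mv₂) = 1.11 × 10^-13 m

Since λ ∝ 1/v, when velocity increases by a factor of 4, the wavelength decreases by a factor of 4.

λ₂/λ₁ = v₁/v₂ = 1/4

The wavelength decreases by a factor of 4.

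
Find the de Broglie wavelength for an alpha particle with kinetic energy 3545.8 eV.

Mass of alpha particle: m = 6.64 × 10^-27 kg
2.41 × 10^-13 m

Using λ = h/√(2mKE):

First convert KE to Joules: KE = 3545.8 eV = 5.681 × 10^-16 J

λ = h/√(2mKE)
λ = (6.626 × 10^-34 J·s) / √(2 × 6.64 × 10^-27 kg × 5.681 × 10^-16 J)
λ = 2.41 × 10^-13 m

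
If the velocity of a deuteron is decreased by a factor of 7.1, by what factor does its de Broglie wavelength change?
The wavelength increases by a factor of 7.1.

From λ = h/(mv), the wavelength is inversely proportional to velocity:

λ ∝ 1/v

If v → v/7.1, then λ → 7.1λ

When velocity is decreased by a factor of 7.1, the wavelength increases by a factor of 7.1.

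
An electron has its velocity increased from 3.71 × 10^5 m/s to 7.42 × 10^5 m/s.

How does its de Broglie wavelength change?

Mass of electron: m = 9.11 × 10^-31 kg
The wavelength decreases by a factor of 2.

Using λ = h/(mv):

Initial wavelength: λ₁ = h/(mv₁) = 1.96 × 10^-9 m
Final wavelength: λ₂ = h/(mv₂) = 9.80 × 10^-10 m

Since λ ∝ 1/v, when velocity increases by a factor of 2, the wavelength decreases by a factor of 2.

λ₂/λ₁ = v₁/v₂ = 1/2

The wavelength decreases by a factor of 2.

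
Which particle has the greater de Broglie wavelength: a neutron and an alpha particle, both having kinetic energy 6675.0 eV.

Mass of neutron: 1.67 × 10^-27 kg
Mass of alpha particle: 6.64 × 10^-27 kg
The neutron has the longer wavelength.

Using λ = h/√(2mKE):

For neutron: λ₁ = h/√(2m₁KE) = 3.51 × 10^-13 m
For alpha particle: λ₂ = h/√(2m₂KE) = 1.76 × 10^-13 m

Since λ ∝ 1/√m at constant kinetic energy, the lighter particle has the longer wavelength.

The neutron has the longer de Broglie wavelength.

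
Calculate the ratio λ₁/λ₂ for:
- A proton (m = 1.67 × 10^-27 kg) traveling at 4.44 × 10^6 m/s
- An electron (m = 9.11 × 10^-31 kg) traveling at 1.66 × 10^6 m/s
λ₁/λ₂ = 2.04 × 10^-4

Using λ = h/(mv):

λ₁ = h/(m₁v₁) = 8.94 × 10^-14 m
λ₂ = h/(m₂v₂) = 4.38 × 10^-10 m

Ratio λ₁/λ₂ = (m₂v₂)/(m₁v₁)
         = (9.11 × 10^-31 kg × 1.66 × 10^6 m/s) / (1.67 × 10^-27 kg × 4.44 × 10^6 m/s)
         = 2.04 × 10^-4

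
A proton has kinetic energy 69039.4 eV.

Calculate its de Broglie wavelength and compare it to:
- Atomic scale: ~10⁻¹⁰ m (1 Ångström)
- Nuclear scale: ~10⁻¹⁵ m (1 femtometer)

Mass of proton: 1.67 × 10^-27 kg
λ = 1.09 × 10^-13 m, which is between nuclear and atomic scales.

Using λ = h/√(2mKE):

KE = 69039.4 eV = 1.106 × 10^-14 J

λ = h/√(2mKE)
λ = (6.626 × 10^-34 J·s) / √(2 × 1.67 × 10^-27 kg × 1.106 × 10^-14 J)
λ = 1.09 × 10^-13 m

Comparison:
- Atomic scale (10⁻¹⁰ m): λ is 0.0011× this size
- Nuclear scale (10⁻¹⁵ m): λ is 1.1e+02× this size

The wavelength is between nuclear and atomic scales.

This wavelength is appropriate for probing atomic structure but too large for nuclear physics experiments.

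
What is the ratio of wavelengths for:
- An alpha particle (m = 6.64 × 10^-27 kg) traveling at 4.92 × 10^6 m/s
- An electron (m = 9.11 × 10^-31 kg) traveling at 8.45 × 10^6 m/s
λ₁/λ₂ = 2.36 × 10^-4

Using λ = h/(mv):

λ₁ = h/(m₁v₁) = 2.03 × 10^-14 m
λ₂ = h/(m₂v₂) = 8.61 × 10^-11 m

Ratio λ₁/λ₂ = (m₂v₂)/(m₁v₁)
         = (9.11 × 10^-31 kg × 8.45 × 10^6 m/s) / (6.64 × 10^-27 kg × 4.92 × 10^6 m/s)
         = 2.36 × 10^-4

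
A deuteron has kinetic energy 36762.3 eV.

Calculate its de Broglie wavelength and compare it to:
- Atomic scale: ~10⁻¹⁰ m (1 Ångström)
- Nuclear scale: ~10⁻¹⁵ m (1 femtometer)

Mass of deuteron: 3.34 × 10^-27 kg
λ = 1.06 × 10^-13 m, which is between nuclear and atomic scales.

Using λ = h/√(2mKE):

KE = 36762.3 eV = 5.890 × 10^-15 J

λ = h/√(2mKE)
λ = (6.626 × 10^-34 J·s) / √(2 × 3.34 × 10^-27 kg × 5.890 × 10^-15 J)
λ = 1.06 × 10^-13 m

Comparison:
- Atomic scale (10⁻¹⁰ m): λ is 0.0011× this size
- Nuclear scale (10⁻¹⁵ m): λ is 1.1e+02× this size

The wavelength is between nuclear and atomic scales.

This wavelength is appropriate for probing atomic structure but too large for nuclear physics experiments.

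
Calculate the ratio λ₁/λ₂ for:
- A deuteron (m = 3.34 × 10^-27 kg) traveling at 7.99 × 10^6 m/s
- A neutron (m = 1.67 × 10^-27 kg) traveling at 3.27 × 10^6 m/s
λ₁/λ₂ = 0.205

Using λ = h/(mv):

λ₁ = h/(m₁v₁) = 2.48 × 10^-14 m
λ₂ = h/(m₂v₂) = 1.21 × 10^-13 m

Ratio λ₁/λ₂ = (m₂v₂)/(m₁v₁)
         = (1.67 × 10^-27 kg × 3.27 × 10^6 m/s) / (3.34 × 10^-27 kg × 7.99 × 10^6 m/s)
         = 0.205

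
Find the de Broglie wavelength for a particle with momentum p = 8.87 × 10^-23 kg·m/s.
7.47 × 10^-12 m

Using the de Broglie relation λ = h/p:

λ = h/p
λ = (6.626 × 10^-34 J·s) / (8.87 × 10^-23 kg·m/s)
λ = 7.47 × 10^-12 m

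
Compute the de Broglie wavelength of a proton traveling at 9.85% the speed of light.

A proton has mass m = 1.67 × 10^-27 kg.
1.34 × 10^-14 m

Using the de Broglie relation λ = h/(mv):

v = 9.85% × c = 2.953 × 10^7 m/s

λ = h/(mv)
λ = (6.626 × 10^-34 J·s) / (1.67 × 10^-27 kg × 2.953 × 10^7 m/s)
λ = 1.34 × 10^-14 m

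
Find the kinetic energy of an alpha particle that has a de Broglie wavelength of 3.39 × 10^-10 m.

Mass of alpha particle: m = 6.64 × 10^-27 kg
2.88 × 10^-22 J (or 1.80 × 10^-3 eV)

From λ = h/√(2mKE), we solve for KE:

λ² = h²/(2mKE)
KE = h²/(2mλ²)
KE = (6.626 × 10^-34 J·s)² / (2 × 6.64 × 10^-27 kg × (3.39 × 10^-10 m)²)
KE = 2.88 × 10^-22 J
KE = 1.80 × 10^-3 eV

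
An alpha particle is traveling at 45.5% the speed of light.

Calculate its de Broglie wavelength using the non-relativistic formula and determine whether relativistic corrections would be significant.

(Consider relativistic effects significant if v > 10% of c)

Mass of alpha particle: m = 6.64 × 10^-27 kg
Yes, relativistic corrections are needed.

Using the non-relativistic de Broglie formula λ = h/(mv):

v = 45.5% × c = 1.364 × 10^8 m/s

λ = h/(mv)
λ = (6.626 × 10^-34 J·s) / (6.64 × 10^-27 kg × 1.364 × 10^8 m/s)
λ = 7.32 × 10^-16 m

Since v = 45.5% of c > 10% of c, relativistic corrections ARE significant and the actual wavelength would differ from this non-relativistic estimate.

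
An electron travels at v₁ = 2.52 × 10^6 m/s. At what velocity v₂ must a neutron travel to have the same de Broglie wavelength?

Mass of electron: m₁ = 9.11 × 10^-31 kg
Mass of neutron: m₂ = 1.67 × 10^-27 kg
v₂ = 1.37 × 10^3 m/s

For equal de Broglie wavelengths: λ₁ = λ₂

h/(m₁v₁) = h/(m₂v₂)
m₁v₁ = m₂v₂
v₂ = v₁ · (m₁/m₂)

v₂ = 2.52 × 10^6 m/s × (9.11 × 10^-31 kg / 1.67 × 10^-27 kg)
v₂ = 1.37 × 10^3 m/s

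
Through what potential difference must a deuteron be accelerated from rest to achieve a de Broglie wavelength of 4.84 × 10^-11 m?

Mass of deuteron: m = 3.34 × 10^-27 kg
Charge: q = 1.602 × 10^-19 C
1.75 × 10^-1 V

From λ = h/√(2mqV), we solve for V:

λ² = h²/(2mqV)
V = h²/(2mqλ²)
V = (6.626 × 10^-34 J·s)² / (2 × 3.34 × 10^-27 kg × 1.602 × 10^-19 C × (4.84 × 10^-11 m)²)
V = 1.75 × 10^-1 V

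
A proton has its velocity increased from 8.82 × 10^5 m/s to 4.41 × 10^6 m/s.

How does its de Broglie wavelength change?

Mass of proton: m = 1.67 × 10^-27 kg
The wavelength decreases by a factor of 5.

Using λ = h/(mv):

Initial wavelength: λ₁ = h/(mv₁) = 4.50 × 10^-13 m
Final wavelength: λ₂ = h/(mv₂) = 9.00 × 10^-14 m

Since λ ∝ 1/v, when velocity increases by a factor of 5, the wavelength decreases by a factor of 5.

λ₂/λ₁ = v₁/v₂ = 1/5

The wavelength decreases by a factor of 5.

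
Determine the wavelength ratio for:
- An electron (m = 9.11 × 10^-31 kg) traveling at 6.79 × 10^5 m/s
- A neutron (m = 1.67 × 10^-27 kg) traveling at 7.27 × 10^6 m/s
λ₁/λ₂ = 1.96 × 10^4

Using λ = h/(mv):

λ₁ = h/(m₁v₁) = 1.07 × 10^-9 m
λ₂ = h/(m₂v₂) = 5.46 × 10^-14 m

Ratio λ₁/λ₂ = (m₂v₂)/(m₁v₁)
         = (1.67 × 10^-27 kg × 7.27 × 10^6 m/s) / (9.11 × 10^-31 kg × 6.79 × 10^5 m/s)
         = 1.96 × 10^4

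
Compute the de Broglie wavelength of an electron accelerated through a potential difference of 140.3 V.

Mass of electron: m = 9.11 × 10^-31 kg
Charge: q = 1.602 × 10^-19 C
1.04 × 10^-10 m

When a particle is accelerated through voltage V, it gains kinetic energy KE = qV.

The de Broglie wavelength is then λ = h/√(2mqV):

λ = h/√(2mqV)
λ = (6.626 × 10^-34 J·s) / √(2 × 9.11 × 10^-31 kg × 1.602 × 10^-19 C × 140.3 V)
λ = 1.04 × 10^-10 m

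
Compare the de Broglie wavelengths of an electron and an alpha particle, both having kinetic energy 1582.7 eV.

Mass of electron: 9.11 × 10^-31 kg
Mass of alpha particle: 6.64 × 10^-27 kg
The electron has the longer wavelength.

Using λ = h/√(2mKE):

For electron: λ₁ = h/√(2m₁KE) = 3.08 × 10^-11 m
For alpha particle: λ₂ = h/√(2m₂KE) = 3.61 × 10^-13 m

Since λ ∝ 1/√m at constant kinetic energy, the lighter particle has the longer wavelength.

The electron has the longer de Broglie wavelength.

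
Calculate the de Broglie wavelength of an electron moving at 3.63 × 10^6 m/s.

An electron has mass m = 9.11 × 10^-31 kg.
2.00 × 10^-10 m

Using the de Broglie relation λ = h/(mv):

λ = h/(mv)
λ = (6.626 × 10^-34 J·s) / (9.11 × 10^-31 kg × 3.63 × 10^6 m/s)
λ = 2.00 × 10^-10 m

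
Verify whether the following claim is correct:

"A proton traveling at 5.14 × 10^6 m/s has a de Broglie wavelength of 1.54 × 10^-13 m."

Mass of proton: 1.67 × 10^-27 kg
False

The claim is incorrect.

Using λ = h/(mv):
λ = (6.626 × 10^-34 J·s) / (1.67 × 10^-27 kg × 5.14 × 10^6 m/s)
λ = 7.72 × 10^-14 m

The actual wavelength differs from the claimed 1.54 × 10^-13 m.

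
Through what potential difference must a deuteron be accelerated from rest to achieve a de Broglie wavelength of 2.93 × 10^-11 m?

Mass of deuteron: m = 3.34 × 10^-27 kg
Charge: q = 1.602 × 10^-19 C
4.78 × 10^-1 V

From λ = h/√(2mqV), we solve for V:

λ² = h²/(2mqV)
V = h²/(2mqλ²)
V = (6.626 × 10^-34 J·s)² / (2 × 3.34 × 10^-27 kg × 1.602 × 10^-19 C × (2.93 × 10^-11 m)²)
V = 4.78 × 10^-1 V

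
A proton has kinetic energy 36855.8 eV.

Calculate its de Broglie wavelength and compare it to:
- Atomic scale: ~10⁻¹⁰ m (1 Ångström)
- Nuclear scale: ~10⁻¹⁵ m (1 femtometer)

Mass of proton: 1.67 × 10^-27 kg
λ = 1.49 × 10^-13 m, which is between nuclear and atomic scales.

Using λ = h/√(2mKE):

KE = 36855.8 eV = 5.905 × 10^-15 J

λ = h/√(2mKE)
λ = (6.626 × 10^-34 J·s) / √(2 × 1.67 × 10^-27 kg × 5.905 × 10^-15 J)
λ = 1.49 × 10^-13 m

Comparison:
- Atomic scale (10⁻¹⁰ m): λ is 0.0015× this size
- Nuclear scale (10⁻¹⁵ m): λ is 1.5e+02× this size

The wavelength is between nuclear and atomic scales.

This wavelength is appropriate for probing atomic structure but too large for nuclear physics experiments.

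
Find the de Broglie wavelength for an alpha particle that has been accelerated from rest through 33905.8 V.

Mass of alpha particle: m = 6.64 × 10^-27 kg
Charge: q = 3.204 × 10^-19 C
5.52 × 10^-14 m

When a particle is accelerated through voltage V, it gains kinetic energy KE = qV.

The de Broglie wavelength is then λ = h/√(2mqV):

λ = h/√(2mqV)
λ = (6.626 × 10^-34 J·s) / √(2 × 6.64 × 10^-27 kg × 3.204 × 10^-19 C × 33905.8 V)
λ = 5.52 × 10^-14 m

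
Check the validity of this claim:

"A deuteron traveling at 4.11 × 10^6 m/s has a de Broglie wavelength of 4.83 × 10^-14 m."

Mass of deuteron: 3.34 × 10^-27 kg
True

The claim is correct.

Using λ = h/(mv):
λ = (6.626 × 10^-34 J·s) / (3.34 × 10^-27 kg × 4.11 × 10^6 m/s)
λ = 4.83 × 10^-14 m

This matches the claimed value.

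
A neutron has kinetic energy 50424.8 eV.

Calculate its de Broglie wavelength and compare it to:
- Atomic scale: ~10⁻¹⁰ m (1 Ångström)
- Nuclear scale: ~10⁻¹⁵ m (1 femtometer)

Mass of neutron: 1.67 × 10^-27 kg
λ = 1.28 × 10^-13 m, which is between nuclear and atomic scales.

Using λ = h/√(2mKE):

KE = 50424.8 eV = 8.079 × 10^-15 J

λ = h/√(2mKE)
λ = (6.626 × 10^-34 J·s) / √(2 × 1.67 × 10^-27 kg × 8.079 × 10^-15 J)
λ = 1.28 × 10^-13 m

Comparison:
- Atomic scale (10⁻¹⁰ m): λ is 0.0013× this size
- Nuclear scale (10⁻¹⁵ m): λ is 1.3e+02× this size

The wavelength is between nuclear and atomic scales.

This wavelength is appropriate for probing atomic structure but too large for nuclear physics experiments.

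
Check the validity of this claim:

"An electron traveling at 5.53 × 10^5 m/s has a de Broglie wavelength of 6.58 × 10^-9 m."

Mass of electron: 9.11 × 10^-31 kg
False

The claim is incorrect.

Using λ = h/(mv):
λ = (6.626 × 10^-34 J·s) / (9.11 × 10^-31 kg × 5.53 × 10^5 m/s)
λ = 1.32 × 10^-9 m

The actual wavelength differs from the claimed 6.58 × 10^-9 m.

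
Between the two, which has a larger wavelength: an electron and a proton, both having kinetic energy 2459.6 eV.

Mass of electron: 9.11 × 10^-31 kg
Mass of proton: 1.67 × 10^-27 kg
The electron has the longer wavelength.

Using λ = h/√(2mKE):

For electron: λ₁ = h/√(2m₁KE) = 2.47 × 10^-11 m
For proton: λ₂ = h/√(2m₂KE) = 5.78 × 10^-13 m

Since λ ∝ 1/√m at constant kinetic energy, the lighter particle has the longer wavelength.

The electron has the longer de Broglie wavelength.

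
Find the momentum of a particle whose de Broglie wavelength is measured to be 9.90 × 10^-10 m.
6.69 × 10^-25 kg·m/s

From the de Broglie relation λ = h/p, we solve for p:

p = h/λ
p = (6.626 × 10^-34 J·s) / (9.90 × 10^-10 m)
p = 6.69 × 10^-25 kg·m/s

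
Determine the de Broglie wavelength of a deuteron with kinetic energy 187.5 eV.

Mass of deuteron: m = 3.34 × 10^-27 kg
1.48 × 10^-12 m

Using λ = h/√(2mKE):

First convert KE to Joules: KE = 187.5 eV = 3.004 × 10^-17 J

λ = h/√(2mKE)
λ = (6.626 × 10^-34 J·s) / √(2 × 3.34 × 10^-27 kg × 3.004 × 10^-17 J)
λ = 1.48 × 10^-12 m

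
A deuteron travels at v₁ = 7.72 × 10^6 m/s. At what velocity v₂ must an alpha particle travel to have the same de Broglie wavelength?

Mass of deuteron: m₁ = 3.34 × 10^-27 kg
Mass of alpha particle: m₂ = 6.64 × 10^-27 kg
v₂ = 3.88 × 10^6 m/s

For equal de Broglie wavelengths: λ₁ = λ₂

h/(m₁v₁) = h/(m₂v₂)
m₁v₁ = m₂v₂
v₂ = v₁ · (m₁/m₂)

v₂ = 7.72 × 10^6 m/s × (3.34 × 10^-27 kg / 6.64 × 10^-27 kg)
v₂ = 3.88 × 10^6 m/s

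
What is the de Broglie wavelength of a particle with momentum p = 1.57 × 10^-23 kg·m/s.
4.22 × 10^-11 m

Using the de Broglie relation λ = h/p:

λ = h/p
λ = (6.626 × 10^-34 J·s) / (1.57 × 10^-23 kg·m/s)
λ = 4.22 × 10^-11 m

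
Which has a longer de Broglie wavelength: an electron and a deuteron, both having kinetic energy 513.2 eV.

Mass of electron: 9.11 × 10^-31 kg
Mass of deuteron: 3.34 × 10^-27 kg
The electron has the longer wavelength.

Using λ = h/√(2mKE):

For electron: λ₁ = h/√(2m₁KE) = 5.41 × 10^-11 m
For deuteron: λ₂ = h/√(2m₂KE) = 8.94 × 10^-13 m

Since λ ∝ 1/√m at constant kinetic energy, the lighter particle has the longer wavelength.

The electron has the longer de Broglie wavelength.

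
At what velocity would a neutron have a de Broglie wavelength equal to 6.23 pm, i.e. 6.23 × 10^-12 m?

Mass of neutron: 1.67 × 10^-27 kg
6.37 × 10^4 m/s

From λ = h/(mv), solve for v:

v = h/(mλ)
v = (6.626 × 10^-34 J·s) / (1.67 × 10^-27 kg × 6.23 × 10^-12 m)
v = 6.37 × 10^4 m/s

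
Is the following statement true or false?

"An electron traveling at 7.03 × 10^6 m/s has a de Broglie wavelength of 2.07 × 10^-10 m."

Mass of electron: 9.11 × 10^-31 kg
False

The claim is incorrect.

Using λ = h/(mv):
λ = (6.626 × 10^-34 J·s) / (9.11 × 10^-31 kg × 7.03 × 10^6 m/s)
λ = 1.03 × 10^-10 m

The actual wavelength differs from the claimed 2.07 × 10^-10 m.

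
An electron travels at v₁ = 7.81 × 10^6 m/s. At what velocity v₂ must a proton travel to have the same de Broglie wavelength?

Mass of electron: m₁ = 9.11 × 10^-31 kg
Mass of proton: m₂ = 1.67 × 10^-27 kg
v₂ = 4.26 × 10^3 m/s

For equal de Broglie wavelengths: λ₁ = λ₂

h/(m₁v₁) = h/(m₂v₂)
m₁v₁ = m₂v₂
v₂ = v₁ · (m₁/m₂)

v₂ = 7.81 × 10^6 m/s × (9.11 × 10^-31 kg / 1.67 × 10^-27 kg)
v₂ = 4.26 × 10^3 m/s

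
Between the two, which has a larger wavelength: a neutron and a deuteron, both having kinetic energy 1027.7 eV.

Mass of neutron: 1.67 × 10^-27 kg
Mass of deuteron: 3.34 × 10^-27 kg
The neutron has the longer wavelength.

Using λ = h/√(2mKE):

For neutron: λ₁ = h/√(2m₁KE) = 8.93 × 10^-13 m
For deuteron: λ₂ = h/√(2m₂KE) = 6.32 × 10^-13 m

Since λ ∝ 1/√m at constant kinetic energy, the lighter particle has the longer wavelength.

The neutron has the longer de Broglie wavelength.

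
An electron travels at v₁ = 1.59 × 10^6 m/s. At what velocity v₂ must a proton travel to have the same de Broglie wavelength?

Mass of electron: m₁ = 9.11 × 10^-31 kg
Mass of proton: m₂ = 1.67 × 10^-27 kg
v₂ = 8.67 × 10^2 m/s

For equal de Broglie wavelengths: λ₁ = λ₂

h/(m₁v₁) = h/(m₂v₂)
m₁v₁ = m₂v₂
v₂ = v₁ · (m₁/m₂)

v₂ = 1.59 × 10^6 m/s × (9.11 × 10^-31 kg / 1.67 × 10^-27 kg)
v₂ = 8.67 × 10^2 m/s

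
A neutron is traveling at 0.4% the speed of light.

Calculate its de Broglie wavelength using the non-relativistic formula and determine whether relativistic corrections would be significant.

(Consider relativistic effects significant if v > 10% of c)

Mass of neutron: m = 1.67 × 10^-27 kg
No, relativistic corrections are not needed.

Using the non-relativistic de Broglie formula λ = h/(mv):

v = 0.4% × c = 1.199 × 10^6 m/s

λ = h/(mv)
λ = (6.626 × 10^-34 J·s) / (1.67 × 10^-27 kg × 1.199 × 10^6 m/s)
λ = 3.31 × 10^-13 m

Since v = 0.4% of c < 10% of c, relativistic corrections are NOT significant and this non-relativistic result is a good approximation.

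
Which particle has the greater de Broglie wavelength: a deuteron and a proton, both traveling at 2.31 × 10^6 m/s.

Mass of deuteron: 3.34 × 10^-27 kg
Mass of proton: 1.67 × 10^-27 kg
The proton has the longer wavelength.

Using λ = h/(mv), since both particles have the same velocity, the wavelength depends only on mass.

For deuteron: λ₁ = h/(m₁v) = 8.59 × 10^-14 m
For proton: λ₂ = h/(m₂v) = 1.72 × 10^-13 m

Since λ ∝ 1/m at constant velocity, the lighter particle has the longer wavelength.

The proton has the longer de Broglie wavelength.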